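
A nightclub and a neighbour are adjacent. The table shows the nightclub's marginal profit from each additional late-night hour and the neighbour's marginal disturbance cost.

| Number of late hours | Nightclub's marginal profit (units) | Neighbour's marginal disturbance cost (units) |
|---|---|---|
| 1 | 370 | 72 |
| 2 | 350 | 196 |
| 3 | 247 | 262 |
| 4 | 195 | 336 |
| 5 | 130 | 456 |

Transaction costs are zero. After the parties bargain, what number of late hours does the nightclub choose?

Bargaining reaches the level where marginal profit last exceeds marginal disturbance cost.
That holds through level 2 (350 ≥ 196) but not at 3 (247 < 262).

2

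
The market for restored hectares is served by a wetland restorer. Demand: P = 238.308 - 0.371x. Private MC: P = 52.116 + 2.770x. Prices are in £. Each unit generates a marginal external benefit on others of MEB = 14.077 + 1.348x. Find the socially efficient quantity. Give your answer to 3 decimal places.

Social marginal cost = private MC − MEB = 38.039 + 1.422x.
Set SMC = demand: 38.039 + 1.422x = 238.308 - 0.371x → x* = 111.6949.

x* = 111.695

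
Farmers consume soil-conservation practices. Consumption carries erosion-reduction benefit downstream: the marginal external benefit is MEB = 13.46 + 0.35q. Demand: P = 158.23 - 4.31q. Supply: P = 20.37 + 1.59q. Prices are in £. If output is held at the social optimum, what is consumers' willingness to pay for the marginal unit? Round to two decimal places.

Social marginal benefit = demand + MEB = 171.69 - 3.96q.
Set SMB = MC: 171.69 - 3.96q = 20.37 + 1.59q → q* = 27.2649.
Consumer price on the demand curve at q*: 158.23 − 4.31×27.2649 = 40.7183.

P = £40.72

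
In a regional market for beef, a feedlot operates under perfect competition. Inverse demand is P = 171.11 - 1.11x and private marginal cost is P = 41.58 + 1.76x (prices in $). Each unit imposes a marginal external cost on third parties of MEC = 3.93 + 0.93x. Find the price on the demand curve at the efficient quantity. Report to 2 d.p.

Social marginal cost = private MC + MEC = 45.51 + 2.69x.
Set SMC = demand: 45.51 + 2.69x = 171.11 - 1.11x → x* = 33.0526.
Consumer price on the demand curve at x*: 171.11 − 1.11×33.0526 = 134.4216.

P = $134.42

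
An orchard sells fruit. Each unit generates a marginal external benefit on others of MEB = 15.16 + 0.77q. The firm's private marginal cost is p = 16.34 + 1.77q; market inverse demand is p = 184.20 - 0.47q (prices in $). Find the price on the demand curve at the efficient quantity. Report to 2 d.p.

Social marginal cost = private MC − MEB = 1.18 + q.
Set SMC = demand: 1.18 + q = 184.20 - 0.47q → q* = 124.5034.
Consumer price on the demand curve at q*: 184.20 − 0.47×124.5034 = 125.6834.

P = $125.68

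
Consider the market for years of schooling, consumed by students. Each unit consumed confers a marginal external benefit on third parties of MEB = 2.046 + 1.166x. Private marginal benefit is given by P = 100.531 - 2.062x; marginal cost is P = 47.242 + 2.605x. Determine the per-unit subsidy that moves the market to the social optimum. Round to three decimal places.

Social marginal benefit = demand + MEB = 102.577 - 0.896x.
Set SMB = MC: 102.577 - 0.896x = 47.242 + 2.605x → x* = 15.8055.
The Pigouvian subsidy equals MEB at x*: 2.046 + 1.166×15.8055 = 20.4752.

subsidy = 20.475 per unit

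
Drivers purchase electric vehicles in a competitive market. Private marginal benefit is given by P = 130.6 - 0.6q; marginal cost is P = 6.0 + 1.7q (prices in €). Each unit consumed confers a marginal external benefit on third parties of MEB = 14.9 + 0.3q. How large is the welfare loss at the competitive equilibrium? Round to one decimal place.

Market equilibrium (private): 6.0 + 1.7q = 130.6 - 0.6q → q_m = 54.1739.
Social marginal benefit = demand + MEB = 145.5 - 0.3q.
Set SMB = MC: 145.5 - 0.3q = 6.0 + 1.7q → q* = 69.7500.
The welfare-loss triangle has base |q_m − q*| and height MEB(q_m) (the vertical gap between SMB and MC is zero at q* and MEB at q_m).
DWL = ½ × 15.5761 × 31.1522 = 242.6149.

DWL = €242.6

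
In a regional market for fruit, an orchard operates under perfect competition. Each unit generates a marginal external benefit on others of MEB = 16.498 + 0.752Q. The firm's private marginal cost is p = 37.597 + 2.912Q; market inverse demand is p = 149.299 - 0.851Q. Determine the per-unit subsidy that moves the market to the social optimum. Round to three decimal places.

Social marginal cost = private MC − MEB = 21.099 + 2.160Q.
Set SMC = demand: 21.099 + 2.160Q = 149.299 - 0.851Q → Q* = 42.5772.
The Pigouvian subsidy equals MEB at Q*: 16.498 + 0.752×42.5772 = 48.5161.

subsidy = 48.516 per unit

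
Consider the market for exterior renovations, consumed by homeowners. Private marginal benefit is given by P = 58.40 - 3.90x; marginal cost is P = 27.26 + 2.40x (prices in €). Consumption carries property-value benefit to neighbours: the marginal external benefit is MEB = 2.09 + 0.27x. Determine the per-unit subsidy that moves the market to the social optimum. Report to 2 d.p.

Social marginal benefit = demand + MEB = 60.49 - 3.63x.
Set SMB = MC: 60.49 - 3.63x = 27.26 + 2.40x → x* = 5.5108.
The Pigouvian subsidy equals MEB at x*: 2.09 + 0.27×5.5108 = 3.5779.

subsidy = €3.58 per unit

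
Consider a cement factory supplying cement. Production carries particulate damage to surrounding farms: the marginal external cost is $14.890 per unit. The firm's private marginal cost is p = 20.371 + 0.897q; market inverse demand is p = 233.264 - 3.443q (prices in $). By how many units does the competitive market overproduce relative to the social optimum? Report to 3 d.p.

Market equilibrium (private): 20.371 + 0.897q = 233.264 - 3.443q → q_m = 49.0537.
Social marginal cost = private MC + MEC = 35.261 + 0.897q.
Set SMC = demand: 35.261 + 0.897q = 233.264 - 3.443q → q* = 45.6228.
Gap = |49.0537 − 45.6228| = 3.4309.

3.431 units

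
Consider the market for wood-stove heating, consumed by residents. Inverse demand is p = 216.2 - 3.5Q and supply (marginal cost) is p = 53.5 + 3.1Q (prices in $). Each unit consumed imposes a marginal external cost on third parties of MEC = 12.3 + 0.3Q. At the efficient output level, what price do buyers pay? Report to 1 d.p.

Social marginal benefit = demand − MEC = 203.9 - 3.8Q.
Set SMB = MC: 203.9 - 3.8Q = 53.5 + 3.1Q → Q* = 21.7971.
Consumer price on the demand curve at Q*: 216.2 − 3.5×21.7971 = 139.9102.

P = $139.9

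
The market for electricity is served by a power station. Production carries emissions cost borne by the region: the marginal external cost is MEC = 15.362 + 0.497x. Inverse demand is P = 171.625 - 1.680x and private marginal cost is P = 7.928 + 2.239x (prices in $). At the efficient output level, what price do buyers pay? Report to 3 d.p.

P = $115.193

Social marginal cost = private MC + MEC = 23.290 + 2.736x.
Set SMC = demand: 23.290 + 2.736x = 171.625 - 1.680x → x* = 33.5904.
Consumer price on the demand curve at x*: 171.625 − 1.680×33.5904 = 115.1931.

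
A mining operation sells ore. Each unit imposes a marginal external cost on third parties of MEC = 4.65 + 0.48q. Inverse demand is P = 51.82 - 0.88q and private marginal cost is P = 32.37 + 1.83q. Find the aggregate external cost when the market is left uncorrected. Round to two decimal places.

45.74

Market equilibrium (private): 32.37 + 1.83q = 51.82 - 0.88q → q_m = 7.1771.
Total external cost = ∫₀^{q_m} (4.65 + 0.48q) dq = 4.65×7.1771 + ½×0.48×7.1771² = 45.7361.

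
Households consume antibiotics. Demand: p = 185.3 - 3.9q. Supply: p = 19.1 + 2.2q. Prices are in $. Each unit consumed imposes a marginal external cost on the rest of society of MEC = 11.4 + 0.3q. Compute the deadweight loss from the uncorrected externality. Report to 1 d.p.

Market equilibrium (private): 19.1 + 2.2q = 185.3 - 3.9q → q_m = 27.2459.
Social marginal benefit = demand − MEC = 173.9 - 4.2q.
Set SMB = MC: 173.9 - 4.2q = 19.1 + 2.2q → q* = 24.1875.
The welfare-loss triangle has base |q_m − q*| and height MEC(q_m) (the vertical gap between SMB and MC is zero at q* and MEC at q_m).
DWL = ½ × 3.0584 × 19.5738 = 29.9323.

DWL = $29.9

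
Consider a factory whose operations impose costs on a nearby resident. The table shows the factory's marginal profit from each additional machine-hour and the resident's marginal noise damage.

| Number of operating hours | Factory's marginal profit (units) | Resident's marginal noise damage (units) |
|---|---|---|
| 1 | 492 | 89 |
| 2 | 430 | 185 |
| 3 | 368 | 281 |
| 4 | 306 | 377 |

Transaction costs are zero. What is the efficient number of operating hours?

Bargaining reaches the level where marginal profit last exceeds marginal noise damage.
That holds through level 3 (368 ≥ 281) but not at 4 (306 < 377).

3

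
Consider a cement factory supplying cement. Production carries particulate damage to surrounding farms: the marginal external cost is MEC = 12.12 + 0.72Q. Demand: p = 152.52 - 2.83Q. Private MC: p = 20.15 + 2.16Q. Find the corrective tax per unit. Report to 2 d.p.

Social marginal cost = private MC + MEC = 32.27 + 2.88Q.
Set SMC = demand: 32.27 + 2.88Q = 152.52 - 2.83Q → Q* = 21.0595.
The Pigouvian tax equals MEC at Q*: 12.12 + 0.72×21.0595 = 27.2828.

tax = 27.28 per unit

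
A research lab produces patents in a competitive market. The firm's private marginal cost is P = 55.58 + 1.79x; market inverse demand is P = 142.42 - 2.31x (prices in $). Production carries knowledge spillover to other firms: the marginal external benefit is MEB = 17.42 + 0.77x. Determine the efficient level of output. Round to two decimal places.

x* = 31.31

Social marginal cost = private MC − MEB = 38.16 + 1.02x.
Set SMC = demand: 38.16 + 1.02x = 142.42 - 2.31x → x* = 31.3093.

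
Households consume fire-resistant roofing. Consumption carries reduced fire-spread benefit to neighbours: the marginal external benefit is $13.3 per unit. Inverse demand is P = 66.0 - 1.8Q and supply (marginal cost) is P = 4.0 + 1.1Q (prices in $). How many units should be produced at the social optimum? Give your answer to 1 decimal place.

Social marginal benefit = demand + MEB = 79.3 - 1.8Q.
Set SMB = MC: 79.3 - 1.8Q = 4.0 + 1.1Q → Q* = 25.9655.

Q* = 26.0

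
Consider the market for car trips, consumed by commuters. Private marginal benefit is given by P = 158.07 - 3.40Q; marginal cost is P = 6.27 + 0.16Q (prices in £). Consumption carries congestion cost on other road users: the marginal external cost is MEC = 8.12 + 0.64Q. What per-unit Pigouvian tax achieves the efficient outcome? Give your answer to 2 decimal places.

Social marginal benefit = demand − MEC = 149.95 - 4.04Q.
Set SMB = MC: 149.95 - 4.04Q = 6.27 + 0.16Q → Q* = 34.2095.
The Pigouvian tax equals MEC at Q*: 8.12 + 0.64×34.2095 = 30.0141.

tax = £30.01 per unit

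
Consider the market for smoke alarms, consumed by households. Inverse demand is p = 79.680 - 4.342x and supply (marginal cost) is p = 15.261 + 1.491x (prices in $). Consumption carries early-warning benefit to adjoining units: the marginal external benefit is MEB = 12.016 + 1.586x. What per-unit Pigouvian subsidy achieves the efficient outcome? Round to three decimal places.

subsidy = $40.560 per unit

Social marginal benefit = demand + MEB = 91.696 - 2.756x.
Set SMB = MC: 91.696 - 2.756x = 15.261 + 1.491x → x* = 17.9974.
The Pigouvian subsidy equals MEB at x*: 12.016 + 1.586×17.9974 = 40.5599.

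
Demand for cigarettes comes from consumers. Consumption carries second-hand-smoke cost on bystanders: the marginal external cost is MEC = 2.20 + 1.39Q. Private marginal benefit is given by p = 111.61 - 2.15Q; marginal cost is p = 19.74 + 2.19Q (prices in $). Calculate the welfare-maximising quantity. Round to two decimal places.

Q* = 15.65

Social marginal benefit = demand − MEC = 109.41 - 3.54Q.
Set SMB = MC: 109.41 - 3.54Q = 19.74 + 2.19Q → Q* = 15.6492.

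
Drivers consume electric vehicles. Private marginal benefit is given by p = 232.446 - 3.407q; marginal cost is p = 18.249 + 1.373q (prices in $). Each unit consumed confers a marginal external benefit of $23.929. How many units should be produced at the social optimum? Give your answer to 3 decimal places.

Social marginal benefit = demand + MEB = 256.375 - 3.407q.
Set SMB = MC: 256.375 - 3.407q = 18.249 + 1.373q → q* = 49.8172.

q* = 49.817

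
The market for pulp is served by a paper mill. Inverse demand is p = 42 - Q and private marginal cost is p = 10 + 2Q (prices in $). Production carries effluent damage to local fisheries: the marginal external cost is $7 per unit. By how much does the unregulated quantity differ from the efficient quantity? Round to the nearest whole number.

Market equilibrium (private): 10 + 2Q = 42 - Q → Q_m = 10.6667.
Social marginal cost = private MC + MEC = 17 + 2Q.
Set SMC = demand: 17 + 2Q = 42 - Q → Q* = 8.3333.
Gap = |10.6667 − 8.3333| = 2.3334.

2 units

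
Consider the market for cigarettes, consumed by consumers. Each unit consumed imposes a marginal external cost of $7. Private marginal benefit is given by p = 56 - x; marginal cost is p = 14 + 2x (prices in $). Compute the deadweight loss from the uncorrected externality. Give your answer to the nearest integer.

Market equilibrium (private): 14 + 2x = 56 - x → x_m = 14.0000.
Social marginal benefit = demand − MEC = 49 - x.
Set SMB = MC: 49 - x = 14 + 2x → x* = 11.6667.
The loss is the area between SMB and MC from x* to x_m; with linear curves that's a triangle of height MEC(x_m).
DWL = ½ × 2.3333 × 7.0000 = 8.1666.

DWL = $8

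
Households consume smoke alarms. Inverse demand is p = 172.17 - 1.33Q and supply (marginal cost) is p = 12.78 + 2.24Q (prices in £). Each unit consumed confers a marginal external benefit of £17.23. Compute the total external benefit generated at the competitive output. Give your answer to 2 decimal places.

Market equilibrium (private): 12.78 + 2.24Q = 172.17 - 1.33Q → Q_m = 44.6471.
Total external benefit = MEB × Q_m = 17.23 × 44.6471 = 769.2695.

£769.27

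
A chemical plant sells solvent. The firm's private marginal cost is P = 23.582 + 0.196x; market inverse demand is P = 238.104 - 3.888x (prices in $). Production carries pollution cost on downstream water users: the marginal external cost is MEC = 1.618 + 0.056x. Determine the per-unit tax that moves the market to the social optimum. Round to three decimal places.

Social marginal cost = private MC + MEC = 25.200 + 0.252x.
Set SMC = demand: 25.200 + 0.252x = 238.104 - 3.888x → x* = 51.4261.
The Pigouvian tax equals MEC at x*: 1.618 + 0.056×51.4261 = 4.4979.

tax = $4.498 per unit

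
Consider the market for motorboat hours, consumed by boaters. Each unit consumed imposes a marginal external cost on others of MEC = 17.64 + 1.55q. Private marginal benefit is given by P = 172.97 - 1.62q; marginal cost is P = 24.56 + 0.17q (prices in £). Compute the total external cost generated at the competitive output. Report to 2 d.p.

£6790.02

Market equilibrium (private): 24.56 + 0.17q = 172.97 - 1.62q → q_m = 82.9106.
Total external cost = ∫₀^{q_m} (17.64 + 1.55q) dq = 17.64×82.9106 + ½×1.55×82.9106² = 6790.0229.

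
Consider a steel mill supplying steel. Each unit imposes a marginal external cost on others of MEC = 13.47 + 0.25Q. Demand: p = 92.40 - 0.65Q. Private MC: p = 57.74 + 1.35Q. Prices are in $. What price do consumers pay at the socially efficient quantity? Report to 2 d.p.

P = $86.28

Social marginal cost = private MC + MEC = 71.21 + 1.60Q.
Set SMC = demand: 71.21 + 1.60Q = 92.40 - 0.65Q → Q* = 9.4178.
Consumer price on the demand curve at Q*: 92.40 − 0.65×9.4178 = 86.2784.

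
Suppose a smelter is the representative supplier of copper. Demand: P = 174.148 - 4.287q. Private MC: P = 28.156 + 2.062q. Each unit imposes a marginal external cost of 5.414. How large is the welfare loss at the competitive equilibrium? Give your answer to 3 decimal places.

DWL = 2.308

Market equilibrium (private): 28.156 + 2.062q = 174.148 - 4.287q → q_m = 22.9945.
Social marginal cost = private MC + MEC = 33.570 + 2.062q.
Set SMC = demand: 33.570 + 2.062q = 174.148 - 4.287q → q* = 22.1418.
Between q* and q_m the wedge SMC − demand runs linearly from 0 to MEC(q_m), so the loss is a triangle.
DWL = ½ × 0.8527 × 5.4140 = 2.3083.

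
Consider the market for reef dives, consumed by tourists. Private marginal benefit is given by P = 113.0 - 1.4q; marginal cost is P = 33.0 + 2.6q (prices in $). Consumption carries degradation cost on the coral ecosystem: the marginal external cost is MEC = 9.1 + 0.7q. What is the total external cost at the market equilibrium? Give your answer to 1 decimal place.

$322.0

Market equilibrium (private): 33.0 + 2.6q = 113.0 - 1.4q → q_m = 20.0000.
Total external cost = ∫₀^{q_m} (9.1 + 0.7q) dq = 9.1×20.0000 + ½×0.7×20.0000² = 322.0000.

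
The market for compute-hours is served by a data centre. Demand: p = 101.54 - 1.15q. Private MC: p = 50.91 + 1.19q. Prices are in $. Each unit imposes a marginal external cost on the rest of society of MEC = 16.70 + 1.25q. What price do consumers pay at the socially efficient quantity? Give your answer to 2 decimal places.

P = $90.67

Social marginal cost = private MC + MEC = 67.61 + 2.44q.
Set SMC = demand: 67.61 + 2.44q = 101.54 - 1.15q → q* = 9.4513.
Consumer price on the demand curve at q*: 101.54 − 1.15×9.4513 = 90.6710.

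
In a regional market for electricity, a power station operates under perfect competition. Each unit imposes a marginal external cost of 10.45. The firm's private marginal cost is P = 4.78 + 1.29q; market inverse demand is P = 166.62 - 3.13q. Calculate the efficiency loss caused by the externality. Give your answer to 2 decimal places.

Market equilibrium (private): 4.78 + 1.29q = 166.62 - 3.13q → q_m = 36.6154.
Social marginal cost = private MC + MEC = 15.23 + 1.29q.
Set SMC = demand: 15.23 + 1.29q = 166.62 - 3.13q → q* = 34.2511.
The welfare-loss triangle has base |q_m − q*| and height MEC(q_m) (the vertical gap between SMC and demand is zero at q* and MEC at q_m).
DWL = ½ × 2.3643 × 10.4500 = 12.3535.

DWL = 12.35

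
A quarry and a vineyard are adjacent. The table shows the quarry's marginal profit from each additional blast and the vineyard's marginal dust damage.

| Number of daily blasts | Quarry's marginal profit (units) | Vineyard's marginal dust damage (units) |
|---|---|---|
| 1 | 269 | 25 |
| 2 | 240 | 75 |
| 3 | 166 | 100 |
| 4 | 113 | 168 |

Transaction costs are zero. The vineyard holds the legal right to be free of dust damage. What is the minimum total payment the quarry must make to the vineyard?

200

Efficient level: marginal profit ≥ marginal dust damage through level 3, so k* = 3.
With the vineyard holding the right, the quarry must at least compensate total damage at k*: 25 + 75 + 100 = 200.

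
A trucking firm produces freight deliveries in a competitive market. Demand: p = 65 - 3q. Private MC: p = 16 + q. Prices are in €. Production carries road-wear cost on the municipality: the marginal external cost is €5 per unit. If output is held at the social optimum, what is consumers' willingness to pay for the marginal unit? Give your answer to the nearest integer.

P = €32

Social marginal cost = private MC + MEC = 21 + q.
Set SMC = demand: 21 + q = 65 - 3q → q* = 11.0000.
Consumer price on the demand curve at q*: 65 − 3×11.0000 = 32.0000.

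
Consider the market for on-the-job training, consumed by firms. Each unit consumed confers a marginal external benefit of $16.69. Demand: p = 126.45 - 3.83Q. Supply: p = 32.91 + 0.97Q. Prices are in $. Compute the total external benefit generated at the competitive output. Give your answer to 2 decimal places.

Market equilibrium (private): 32.91 + 0.97Q = 126.45 - 3.83Q → Q_m = 19.4875.
Total external benefit = MEB × Q_m = 16.69 × 19.4875 = 325.2464.

$325.25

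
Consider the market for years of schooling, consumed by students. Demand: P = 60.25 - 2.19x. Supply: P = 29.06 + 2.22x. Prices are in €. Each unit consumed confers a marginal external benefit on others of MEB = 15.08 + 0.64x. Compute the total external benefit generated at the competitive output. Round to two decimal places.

€122.66

Market equilibrium (private): 29.06 + 2.22x = 60.25 - 2.19x → x_m = 7.0726.
Total external benefit = ∫₀^{x_m} (15.08 + 0.64x) dx = 15.08×7.0726 + ½×0.64×7.0726² = 122.6617.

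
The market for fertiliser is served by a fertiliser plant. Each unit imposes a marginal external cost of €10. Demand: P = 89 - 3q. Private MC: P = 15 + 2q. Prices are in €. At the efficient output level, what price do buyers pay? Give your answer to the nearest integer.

Social marginal cost = private MC + MEC = 25 + 2q.
Set SMC = demand: 25 + 2q = 89 - 3q → q* = 12.8000.
Consumer price on the demand curve at q*: 89 − 3×12.8000 = 50.6000.

P = €51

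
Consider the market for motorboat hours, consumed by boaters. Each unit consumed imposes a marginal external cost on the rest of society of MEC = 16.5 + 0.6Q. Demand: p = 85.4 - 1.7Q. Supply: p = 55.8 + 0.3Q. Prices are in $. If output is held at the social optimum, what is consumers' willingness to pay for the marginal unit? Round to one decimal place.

Social marginal benefit = demand − MEC = 68.9 - 2.3Q.
Set SMB = MC: 68.9 - 2.3Q = 55.8 + 0.3Q → Q* = 5.0385.
Consumer price on the demand curve at Q*: 85.4 − 1.7×5.0385 = 76.8346.

P = $76.8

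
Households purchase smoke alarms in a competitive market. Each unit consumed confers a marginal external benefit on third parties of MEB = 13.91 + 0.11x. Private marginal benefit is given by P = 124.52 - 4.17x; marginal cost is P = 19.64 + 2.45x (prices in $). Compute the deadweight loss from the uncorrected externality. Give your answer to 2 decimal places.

DWL = $18.82

Market equilibrium (private): 19.64 + 2.45x = 124.52 - 4.17x → x_m = 15.8429.
Social marginal benefit = demand + MEB = 138.43 - 4.06x.
Set SMB = MC: 138.43 - 4.06x = 19.64 + 2.45x → x* = 18.2473.
Height of the DWL triangle at x_m is SMB(x_m) − MC(x_m) = MEB(x_m) = 15.6527.
DWL = ½ × 2.4044 × 15.6527 = 18.8177.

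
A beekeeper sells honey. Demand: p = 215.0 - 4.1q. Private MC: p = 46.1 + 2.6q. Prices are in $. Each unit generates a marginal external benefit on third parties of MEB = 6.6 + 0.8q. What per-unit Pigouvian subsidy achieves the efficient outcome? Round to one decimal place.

subsidy = $30.4 per unit

Social marginal cost = private MC − MEB = 39.5 + 1.8q.
Set SMC = demand: 39.5 + 1.8q = 215.0 - 4.1q → q* = 29.7458.
The Pigouvian subsidy equals MEB at q*: 6.6 + 0.8×29.7458 = 30.3966.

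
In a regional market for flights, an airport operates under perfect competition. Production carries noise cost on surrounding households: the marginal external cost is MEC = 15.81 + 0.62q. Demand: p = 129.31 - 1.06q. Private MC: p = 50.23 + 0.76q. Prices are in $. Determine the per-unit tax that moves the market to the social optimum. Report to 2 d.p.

Social marginal cost = private MC + MEC = 66.04 + 1.38q.
Set SMC = demand: 66.04 + 1.38q = 129.31 - 1.06q → q* = 25.9303.
The Pigouvian tax equals MEC at q*: 15.81 + 0.62×25.9303 = 31.8868.

tax = $31.89 per unit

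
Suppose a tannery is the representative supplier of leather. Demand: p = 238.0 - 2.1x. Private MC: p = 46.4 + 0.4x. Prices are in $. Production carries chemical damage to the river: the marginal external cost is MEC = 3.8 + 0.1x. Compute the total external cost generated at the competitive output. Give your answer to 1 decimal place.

$584.9

Market equilibrium (private): 46.4 + 0.4x = 238.0 - 2.1x → x_m = 76.6400.
Total external cost = ∫₀^{x_m} (3.8 + 0.1x) dx = 3.8×76.6400 + ½×0.1×76.6400² = 584.9165.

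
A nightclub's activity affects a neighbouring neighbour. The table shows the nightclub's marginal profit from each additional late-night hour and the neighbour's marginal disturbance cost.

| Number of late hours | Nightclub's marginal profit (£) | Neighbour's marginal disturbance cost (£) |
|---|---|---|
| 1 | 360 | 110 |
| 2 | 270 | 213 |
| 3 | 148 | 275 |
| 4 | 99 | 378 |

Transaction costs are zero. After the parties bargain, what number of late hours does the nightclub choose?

Bargaining reaches the level where marginal profit last exceeds marginal disturbance cost.
That holds through level 2 (270 ≥ 213) but not at 3 (148 < 275).

2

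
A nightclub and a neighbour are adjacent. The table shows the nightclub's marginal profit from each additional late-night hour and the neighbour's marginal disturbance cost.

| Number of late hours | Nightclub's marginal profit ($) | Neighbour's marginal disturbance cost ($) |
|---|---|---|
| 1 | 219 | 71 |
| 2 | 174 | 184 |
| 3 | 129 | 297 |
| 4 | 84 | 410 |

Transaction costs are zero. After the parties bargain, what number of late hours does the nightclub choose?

Bargaining reaches the level where marginal profit last exceeds marginal disturbance cost.
That holds through level 1 (219 ≥ 71) but not at 2 (174 < 184).

1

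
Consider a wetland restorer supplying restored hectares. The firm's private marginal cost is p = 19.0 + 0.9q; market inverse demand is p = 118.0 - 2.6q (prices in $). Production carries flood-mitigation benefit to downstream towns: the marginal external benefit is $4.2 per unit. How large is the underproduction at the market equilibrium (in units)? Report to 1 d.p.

Market equilibrium (private): 19.0 + 0.9q = 118.0 - 2.6q → q_m = 28.2857.
Social marginal cost = private MC − MEB = 14.8 + 0.9q.
Set SMC = demand: 14.8 + 0.9q = 118.0 - 2.6q → q* = 29.4857.
Gap = |28.2857 − 29.4857| = 1.2000.

1.2 units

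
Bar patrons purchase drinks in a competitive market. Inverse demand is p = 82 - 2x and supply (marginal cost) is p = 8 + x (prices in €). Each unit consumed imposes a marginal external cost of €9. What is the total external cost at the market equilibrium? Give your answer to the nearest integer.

€222

Market equilibrium (private): 8 + x = 82 - 2x → x_m = 24.6667.
Total external cost = MEC × x_m = 9 × 24.6667 = 222.0003.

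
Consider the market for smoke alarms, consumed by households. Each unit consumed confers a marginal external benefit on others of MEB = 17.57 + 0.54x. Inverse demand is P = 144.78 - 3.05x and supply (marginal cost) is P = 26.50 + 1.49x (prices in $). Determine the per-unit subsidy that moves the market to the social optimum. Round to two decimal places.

subsidy = $35.91 per unit

Social marginal benefit = demand + MEB = 162.35 - 2.51x.
Set SMB = MC: 162.35 - 2.51x = 26.50 + 1.49x → x* = 33.9625.
The Pigouvian subsidy equals MEB at x*: 17.57 + 0.54×33.9625 = 35.9098.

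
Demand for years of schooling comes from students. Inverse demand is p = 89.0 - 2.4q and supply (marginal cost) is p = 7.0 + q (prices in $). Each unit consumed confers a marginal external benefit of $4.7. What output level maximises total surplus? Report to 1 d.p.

q* = 25.5

Social marginal benefit = demand + MEB = 93.7 - 2.4q.
Set SMB = MC: 93.7 - 2.4q = 7.0 + q → q* = 25.5000.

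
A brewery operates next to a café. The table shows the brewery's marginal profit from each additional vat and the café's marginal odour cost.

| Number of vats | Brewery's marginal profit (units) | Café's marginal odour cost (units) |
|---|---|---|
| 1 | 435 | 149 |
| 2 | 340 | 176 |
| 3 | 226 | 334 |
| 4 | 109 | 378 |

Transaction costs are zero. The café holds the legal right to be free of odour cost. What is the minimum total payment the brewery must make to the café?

Efficient level: marginal profit ≥ marginal odour cost through level 2, so k* = 2.
With the café holding the right, the brewery must at least compensate total damage at k*: 149 + 176 = 325.

325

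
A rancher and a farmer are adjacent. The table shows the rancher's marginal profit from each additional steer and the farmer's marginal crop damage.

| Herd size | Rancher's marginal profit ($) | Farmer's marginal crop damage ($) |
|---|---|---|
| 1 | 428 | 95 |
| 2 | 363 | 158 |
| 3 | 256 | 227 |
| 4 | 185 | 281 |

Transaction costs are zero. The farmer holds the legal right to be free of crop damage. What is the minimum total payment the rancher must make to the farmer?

Efficient level: marginal profit ≥ marginal crop damage through level 3, so k* = 3.
With the farmer holding the right, the rancher must at least compensate total damage at k*: 95 + 158 + 227 = 480.

$480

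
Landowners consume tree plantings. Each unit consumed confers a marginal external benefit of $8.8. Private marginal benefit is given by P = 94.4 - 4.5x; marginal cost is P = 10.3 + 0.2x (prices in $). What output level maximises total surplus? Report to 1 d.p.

x* = 19.8

Social marginal benefit = demand + MEB = 103.2 - 4.5x.
Set SMB = MC: 103.2 - 4.5x = 10.3 + 0.2x → x* = 19.7660.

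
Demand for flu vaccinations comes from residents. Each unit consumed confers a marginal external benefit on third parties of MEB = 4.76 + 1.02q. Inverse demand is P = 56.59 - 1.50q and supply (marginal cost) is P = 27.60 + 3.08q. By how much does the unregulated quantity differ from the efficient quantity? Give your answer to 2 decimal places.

3.15 units

Market equilibrium (private): 27.60 + 3.08q = 56.59 - 1.50q → q_m = 6.3297.
Social marginal benefit = demand + MEB = 61.35 - 0.48q.
Set SMB = MC: 61.35 - 0.48q = 27.60 + 3.08q → q* = 9.4803.
Gap = |6.3297 − 9.4803| = 3.1506.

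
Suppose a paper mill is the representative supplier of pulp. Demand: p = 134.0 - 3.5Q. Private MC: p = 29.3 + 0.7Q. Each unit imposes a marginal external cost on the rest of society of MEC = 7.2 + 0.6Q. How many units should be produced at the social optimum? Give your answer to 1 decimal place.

Q* = 20.3

Social marginal cost = private MC + MEC = 36.5 + 1.3Q.
Set SMC = demand: 36.5 + 1.3Q = 134.0 - 3.5Q → Q* = 20.3125.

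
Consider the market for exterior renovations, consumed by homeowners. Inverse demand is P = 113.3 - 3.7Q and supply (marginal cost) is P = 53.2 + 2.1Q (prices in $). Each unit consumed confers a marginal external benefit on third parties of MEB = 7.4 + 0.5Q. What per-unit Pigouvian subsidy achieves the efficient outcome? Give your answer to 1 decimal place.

Social marginal benefit = demand + MEB = 120.7 - 3.2Q.
Set SMB = MC: 120.7 - 3.2Q = 53.2 + 2.1Q → Q* = 12.7358.
The Pigouvian subsidy equals MEB at Q*: 7.4 + 0.5×12.7358 = 13.7679.

subsidy = $13.8 per unit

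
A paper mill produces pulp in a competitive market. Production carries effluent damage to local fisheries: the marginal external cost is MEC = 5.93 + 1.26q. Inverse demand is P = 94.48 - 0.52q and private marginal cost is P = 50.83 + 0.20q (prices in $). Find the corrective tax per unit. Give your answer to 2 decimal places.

Social marginal cost = private MC + MEC = 56.76 + 1.46q.
Set SMC = demand: 56.76 + 1.46q = 94.48 - 0.52q → q* = 19.0505.
The Pigouvian tax equals MEC at q*: 5.93 + 1.26×19.0505 = 29.9336.

tax = $29.93 per unit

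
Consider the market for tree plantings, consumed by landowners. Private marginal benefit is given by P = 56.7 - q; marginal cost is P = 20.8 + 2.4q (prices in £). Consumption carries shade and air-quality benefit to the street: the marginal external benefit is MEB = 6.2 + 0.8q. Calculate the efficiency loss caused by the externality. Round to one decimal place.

Market equilibrium (private): 20.8 + 2.4q = 56.7 - q → q_m = 10.5588.
Social marginal benefit = demand + MEB = 62.9 - 0.2q.
Set SMB = MC: 62.9 - 0.2q = 20.8 + 2.4q → q* = 16.1923.
The loss is the area between SMB and MC from q* to q_m; with linear curves that's a triangle of height MEB(q_m).
DWL = ½ × 5.6335 × 14.6471 = 41.2572.

DWL = £41.3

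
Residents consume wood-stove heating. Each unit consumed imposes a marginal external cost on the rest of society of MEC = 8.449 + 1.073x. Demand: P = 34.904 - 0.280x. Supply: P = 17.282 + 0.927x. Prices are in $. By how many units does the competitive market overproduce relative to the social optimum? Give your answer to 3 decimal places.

10.577 units

Market equilibrium (private): 17.282 + 0.927x = 34.904 - 0.280x → x_m = 14.5998.
Social marginal benefit = demand − MEC = 26.455 - 1.353x.
Set SMB = MC: 26.455 - 1.353x = 17.282 + 0.927x → x* = 4.0232.
Gap = |14.5998 − 4.0232| = 10.5766.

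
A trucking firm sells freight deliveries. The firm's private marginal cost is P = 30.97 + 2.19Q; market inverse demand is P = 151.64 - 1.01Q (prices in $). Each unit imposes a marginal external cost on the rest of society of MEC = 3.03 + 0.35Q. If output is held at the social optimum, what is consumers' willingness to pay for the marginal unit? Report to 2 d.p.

Social marginal cost = private MC + MEC = 34.00 + 2.54Q.
Set SMC = demand: 34.00 + 2.54Q = 151.64 - 1.01Q → Q* = 33.1380.
Consumer price on the demand curve at Q*: 151.64 − 1.01×33.1380 = 118.1706.

P = $118.17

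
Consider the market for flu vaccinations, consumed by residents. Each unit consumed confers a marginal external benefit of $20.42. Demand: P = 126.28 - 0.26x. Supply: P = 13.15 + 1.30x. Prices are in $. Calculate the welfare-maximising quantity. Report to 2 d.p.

Social marginal benefit = demand + MEB = 146.70 - 0.26x.
Set SMB = MC: 146.70 - 0.26x = 13.15 + 1.30x → x* = 85.6090.

x* = 85.61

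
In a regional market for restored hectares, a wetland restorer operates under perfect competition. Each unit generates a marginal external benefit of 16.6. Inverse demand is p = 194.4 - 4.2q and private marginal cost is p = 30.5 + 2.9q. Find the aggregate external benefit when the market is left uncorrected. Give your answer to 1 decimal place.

383.2

Market equilibrium (private): 30.5 + 2.9q = 194.4 - 4.2q → q_m = 23.0845.
Total external benefit = MEB × q_m = 16.6 × 23.0845 = 383.2027.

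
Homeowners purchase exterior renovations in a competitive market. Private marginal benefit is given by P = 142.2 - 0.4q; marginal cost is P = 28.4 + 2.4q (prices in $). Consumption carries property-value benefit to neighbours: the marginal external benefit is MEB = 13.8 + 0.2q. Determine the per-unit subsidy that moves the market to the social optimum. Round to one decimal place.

subsidy = $23.6 per unit

Social marginal benefit = demand + MEB = 156.0 - 0.2q.
Set SMB = MC: 156.0 - 0.2q = 28.4 + 2.4q → q* = 49.0769.
The Pigouvian subsidy equals MEB at q*: 13.8 + 0.2×49.0769 = 23.6154.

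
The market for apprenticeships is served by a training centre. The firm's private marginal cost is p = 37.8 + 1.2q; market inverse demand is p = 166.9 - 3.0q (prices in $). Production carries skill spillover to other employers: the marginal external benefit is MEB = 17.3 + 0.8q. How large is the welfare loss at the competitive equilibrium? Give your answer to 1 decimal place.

DWL = $258.1

Market equilibrium (private): 37.8 + 1.2q = 166.9 - 3.0q → q_m = 30.7381.
Social marginal cost = private MC − MEB = 20.5 + 0.4q.
Set SMC = demand: 20.5 + 0.4q = 166.9 - 3.0q → q* = 43.0588.
Between q* and q_m the wedge demand − SMC runs linearly from 0 to MEB(q_m), so the loss is a triangle.
DWL = ½ × 12.3207 × 41.8905 = 258.0601.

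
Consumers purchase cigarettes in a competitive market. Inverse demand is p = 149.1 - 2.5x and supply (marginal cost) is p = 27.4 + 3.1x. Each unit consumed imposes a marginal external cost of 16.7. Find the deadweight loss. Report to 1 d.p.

Market equilibrium (private): 27.4 + 3.1x = 149.1 - 2.5x → x_m = 21.7321.
Social marginal benefit = demand − MEC = 132.4 - 2.5x.
Set SMB = MC: 132.4 - 2.5x = 27.4 + 3.1x → x* = 18.7500.
The welfare-loss triangle has base |x_m − x*| and height MEC(x_m) (the vertical gap between SMB and MC is zero at x* and MEC at x_m).
DWL = ½ × 2.9821 × 16.7000 = 24.9005.

DWL = 24.9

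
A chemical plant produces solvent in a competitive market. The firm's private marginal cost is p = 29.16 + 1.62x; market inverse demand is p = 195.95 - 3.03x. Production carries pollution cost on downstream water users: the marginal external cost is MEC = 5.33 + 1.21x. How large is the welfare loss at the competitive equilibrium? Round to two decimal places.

DWL = 202.62

Market equilibrium (private): 29.16 + 1.62x = 195.95 - 3.03x → x_m = 35.8688.
Social marginal cost = private MC + MEC = 34.49 + 2.83x.
Set SMC = demand: 34.49 + 2.83x = 195.95 - 3.03x → x* = 27.5529.
Height of the DWL triangle at x_m is SMC(x_m) − demand(x_m) = MEC(x_m) = 48.7313.
DWL = ½ × 8.3159 × 48.7313 = 202.6223.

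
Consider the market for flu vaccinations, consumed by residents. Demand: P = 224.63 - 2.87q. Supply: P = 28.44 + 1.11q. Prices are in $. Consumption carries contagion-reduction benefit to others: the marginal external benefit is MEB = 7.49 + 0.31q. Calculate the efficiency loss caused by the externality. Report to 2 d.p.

DWL = $70.64

Market equilibrium (private): 28.44 + 1.11q = 224.63 - 2.87q → q_m = 49.2940.
Social marginal benefit = demand + MEB = 232.12 - 2.56q.
Set SMB = MC: 232.12 - 2.56q = 28.44 + 1.11q → q* = 55.4986.
Between q* and q_m the wedge SMB − MC runs linearly from 0 to MEB(q_m), so the loss is a triangle.
DWL = ½ × 6.2046 × 22.7711 = 70.6428.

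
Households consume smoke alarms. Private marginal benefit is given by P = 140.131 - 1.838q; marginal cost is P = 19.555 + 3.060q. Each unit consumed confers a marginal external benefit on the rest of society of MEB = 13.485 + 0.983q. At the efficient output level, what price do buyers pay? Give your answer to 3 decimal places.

P = 77.193

Social marginal benefit = demand + MEB = 153.616 - 0.855q.
Set SMB = MC: 153.616 - 0.855q = 19.555 + 3.060q → q* = 34.2429.
Consumer price on the demand curve at q*: 140.131 − 1.838×34.2429 = 77.1925.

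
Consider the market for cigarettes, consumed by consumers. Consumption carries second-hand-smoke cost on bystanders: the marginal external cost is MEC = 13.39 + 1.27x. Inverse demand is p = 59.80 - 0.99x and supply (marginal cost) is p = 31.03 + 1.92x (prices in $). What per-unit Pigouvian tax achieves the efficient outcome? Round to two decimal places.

tax = $18.06 per unit

Social marginal benefit = demand − MEC = 46.41 - 2.26x.
Set SMB = MC: 46.41 - 2.26x = 31.03 + 1.92x → x* = 3.6794.
The Pigouvian tax equals MEC at x*: 13.39 + 1.27×3.6794 = 18.0628.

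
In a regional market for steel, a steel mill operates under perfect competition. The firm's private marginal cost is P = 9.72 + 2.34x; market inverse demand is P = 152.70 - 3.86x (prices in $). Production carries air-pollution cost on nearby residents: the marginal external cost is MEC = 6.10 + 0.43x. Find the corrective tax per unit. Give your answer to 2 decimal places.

tax = $14.98 per unit

Social marginal cost = private MC + MEC = 15.82 + 2.77x.
Set SMC = demand: 15.82 + 2.77x = 152.70 - 3.86x → x* = 20.6456.
The Pigouvian tax equals MEC at x*: 6.10 + 0.43×20.6456 = 14.9776.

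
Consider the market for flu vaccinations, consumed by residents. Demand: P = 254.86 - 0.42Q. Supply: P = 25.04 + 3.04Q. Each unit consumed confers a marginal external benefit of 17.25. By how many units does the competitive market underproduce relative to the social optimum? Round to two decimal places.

4.99 units

Market equilibrium (private): 25.04 + 3.04Q = 254.86 - 0.42Q → Q_m = 66.4220.
Social marginal benefit = demand + MEB = 272.11 - 0.42Q.
Set SMB = MC: 272.11 - 0.42Q = 25.04 + 3.04Q → Q* = 71.4075.
Gap = |66.4220 − 71.4075| = 4.9855.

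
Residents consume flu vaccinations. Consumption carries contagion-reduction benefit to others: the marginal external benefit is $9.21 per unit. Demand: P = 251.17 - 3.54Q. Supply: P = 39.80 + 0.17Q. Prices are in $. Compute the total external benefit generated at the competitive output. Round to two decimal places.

Market equilibrium (private): 39.80 + 0.17Q = 251.17 - 3.54Q → Q_m = 56.9730.
Total external benefit = MEB × Q_m = 9.21 × 56.9730 = 524.7213.

$524.72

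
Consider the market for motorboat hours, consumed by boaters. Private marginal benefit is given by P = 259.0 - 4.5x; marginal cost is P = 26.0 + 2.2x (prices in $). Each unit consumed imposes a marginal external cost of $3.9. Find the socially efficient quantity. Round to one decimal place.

Social marginal benefit = demand − MEC = 255.1 - 4.5x.
Set SMB = MC: 255.1 - 4.5x = 26.0 + 2.2x → x* = 34.1940.

x* = 34.2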